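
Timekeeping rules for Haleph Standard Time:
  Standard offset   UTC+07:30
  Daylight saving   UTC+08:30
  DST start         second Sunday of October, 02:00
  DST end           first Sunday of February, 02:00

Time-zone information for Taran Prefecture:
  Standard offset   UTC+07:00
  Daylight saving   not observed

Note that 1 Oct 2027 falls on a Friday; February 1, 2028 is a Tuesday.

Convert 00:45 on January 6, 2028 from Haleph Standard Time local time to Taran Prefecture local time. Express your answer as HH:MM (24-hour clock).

23:15

1 October 2027 is a Friday, so the first Sunday is October 3 and the second is October 10.
1 February 2028 is a Tuesday, so the first Sunday is February 6.
Daylight saving runs 10 October 2027 – 6 February 2028; January 6, 2028 is inside that window, so Haleph Standard Time is at UTC+08:30.
00:45 Haleph Standard Time − 8h30m = 16:15 UTC (rolling into the previous day, 5 January 2028).
Taran Prefecture has no daylight saving, so its offset is UTC+07:00 year-round.
16:15 UTC + 7h = 23:15 Taran Prefecture.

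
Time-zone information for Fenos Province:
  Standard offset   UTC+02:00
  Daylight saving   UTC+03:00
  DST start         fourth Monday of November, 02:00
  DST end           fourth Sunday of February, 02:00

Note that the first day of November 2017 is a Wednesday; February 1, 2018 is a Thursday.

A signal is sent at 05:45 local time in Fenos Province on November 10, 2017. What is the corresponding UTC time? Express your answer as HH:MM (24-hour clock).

03:45

1 November 2017 is a Wednesday, so the first Monday is November 6 and the fourth is November 27.
1 February 2018 is a Thursday, so the first Sunday is February 4 and the fourth is February 25.
November 10, 2017 is outside the daylight-saving period (27 November 2017 – 25 February 2018), so Fenos Province is on standard time, UTC+02:00.
05:45 local − 2h = 03:45 UTC.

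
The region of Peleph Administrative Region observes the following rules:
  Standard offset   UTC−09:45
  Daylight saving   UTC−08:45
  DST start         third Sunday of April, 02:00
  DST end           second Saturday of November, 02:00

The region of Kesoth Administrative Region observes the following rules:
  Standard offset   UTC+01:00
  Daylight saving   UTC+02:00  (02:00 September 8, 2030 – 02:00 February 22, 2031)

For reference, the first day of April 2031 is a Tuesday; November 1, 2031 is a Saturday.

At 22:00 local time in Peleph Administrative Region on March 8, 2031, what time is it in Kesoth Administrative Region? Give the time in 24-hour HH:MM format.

1 April 2031 is a Tuesday, so the first Sunday is April 6 and the third is April 20.
1 November 2031 is a Saturday, so the first Saturday is November 1 and the second is November 8.
March 8, 2031 is outside the daylight-saving period (20 April – 8 November), so Peleph Administrative Region is on standard time, UTC−09:45.
22:00 Peleph Administrative Region + 9h45m = 07:45 UTC (rolling into the next day, 9 March 2031).
At the standard offset (UTC+01:00), 07:45 UTC + 1h = 08:45 Kesoth Administrative Region standard time.
The standard-time date in Kesoth Administrative Region, March 9, 2031, is outside the daylight-saving period (8 September 2030 – 22 February 2031), so Kesoth Administrative Region is on standard time, UTC+01:00.
07:45 UTC + 1h = 08:45 Kesoth Administrative Region.

08:45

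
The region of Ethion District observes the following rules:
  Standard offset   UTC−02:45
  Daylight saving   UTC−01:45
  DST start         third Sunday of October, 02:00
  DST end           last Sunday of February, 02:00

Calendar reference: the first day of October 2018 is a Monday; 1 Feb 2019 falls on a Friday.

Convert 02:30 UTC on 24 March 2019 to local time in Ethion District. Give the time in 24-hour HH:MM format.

1 October 2018 is a Monday, so the first Sunday is October 7 and the third is October 21.
1 February 2019 is a Friday, so Sundays fall on 3, 10, 17, 24; the last is February 24.
At the standard offset (UTC−02:45), 02:30 UTC − 2h45m = 23:45 Ethion District standard time (rolling into the previous day, 23 March 2019).
The standard-time date in Ethion District, 23 March 2019, does not fall between 21 October 2018 and 24 February 2019, so daylight saving is not in effect and Ethion District is at UTC−02:45.
02:30 UTC − 2h45m = 23:45 local (rolling into the previous day, 23 March 2019).

23:45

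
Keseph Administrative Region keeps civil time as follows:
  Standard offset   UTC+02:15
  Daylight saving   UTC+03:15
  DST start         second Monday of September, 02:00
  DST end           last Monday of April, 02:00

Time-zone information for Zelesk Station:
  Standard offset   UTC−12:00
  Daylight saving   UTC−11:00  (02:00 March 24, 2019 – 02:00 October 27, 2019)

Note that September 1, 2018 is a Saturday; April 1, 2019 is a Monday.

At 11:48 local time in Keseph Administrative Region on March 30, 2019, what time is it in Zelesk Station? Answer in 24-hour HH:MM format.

21:33

1 September 2018 is a Saturday, so the first Monday is September 3 and the second is September 10.
1 April 2019 is a Monday, so Mondays fall on 1, 8, 15, 22, 29; the last is April 29.
March 30, 2019 falls between 10 September 2018 and 29 April 2019, so daylight saving is in effect and Keseph Administrative Region is at UTC+03:15.
11:48 Keseph Administrative Region − 3h15m = 08:33 UTC.
At the standard offset (UTC−12:00), 08:33 UTC − 12h = 20:33 Zelesk Station standard time (rolling into the previous day, 29 March 2019).
Daylight saving runs 24 March – 27 October; the standard-time date in Zelesk Station, March 29, 2019, is inside that window, so Zelesk Station is at UTC−11:00.
08:33 UTC − 11h = 21:33 Zelesk Station (rolling into the previous day, 29 March 2019).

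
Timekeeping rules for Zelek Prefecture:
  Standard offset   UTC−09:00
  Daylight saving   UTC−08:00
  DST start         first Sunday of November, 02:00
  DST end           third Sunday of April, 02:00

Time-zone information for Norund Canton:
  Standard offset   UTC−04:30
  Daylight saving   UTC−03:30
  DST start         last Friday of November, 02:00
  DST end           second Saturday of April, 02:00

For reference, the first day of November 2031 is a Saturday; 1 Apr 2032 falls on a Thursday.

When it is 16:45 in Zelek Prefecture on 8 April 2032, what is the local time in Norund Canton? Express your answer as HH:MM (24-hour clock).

1 November 2031 is a Saturday, so the first Sunday is November 2.
1 April 2032 is a Thursday, so the first Sunday is April 4 and the third is April 18.
8 April 2032 lies within the daylight-saving period (2 November 2031 – 18 April 2032), so Zelek Prefecture is on daylight time, UTC−08:00.
16:45 Zelek Prefecture + 8h = 00:45 UTC (rolling into the next day, 9 April 2032).
1 November 2031 is a Saturday, so Fridays fall on 7, 14, 21, 28; the last is November 28.
1 April 2032 is a Thursday, so the first Saturday is April 3 and the second is April 10.
At the standard offset (UTC−04:30), 00:45 UTC − 4h30m = 20:15 Norund Canton standard time (rolling into the previous day, 8 April 2032).
The standard-time date in Norund Canton, 8 April 2032, lies within the daylight-saving period (28 November 2031 – 10 April 2032), so Norund Canton is on daylight time, UTC−03:30.
00:45 UTC − 3h30m = 21:15 Norund Canton (rolling into the previous day, 8 April 2032).

21:15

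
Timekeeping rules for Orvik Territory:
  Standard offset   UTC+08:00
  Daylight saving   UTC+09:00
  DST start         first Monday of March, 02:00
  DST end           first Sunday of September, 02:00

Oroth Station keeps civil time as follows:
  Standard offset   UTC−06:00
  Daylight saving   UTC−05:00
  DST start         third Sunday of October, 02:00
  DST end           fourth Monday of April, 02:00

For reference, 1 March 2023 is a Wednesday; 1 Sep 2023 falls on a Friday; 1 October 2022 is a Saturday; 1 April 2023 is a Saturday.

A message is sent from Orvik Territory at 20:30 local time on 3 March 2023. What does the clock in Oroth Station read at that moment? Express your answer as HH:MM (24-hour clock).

07:30

1 March 2023 is a Wednesday, so the first Monday is March 6.
1 September 2023 is a Friday, so the first Sunday is September 3.
Daylight saving runs 6 March – 3 September; 3 March 2023 is outside that window, so Orvik Territory is on standard time at UTC+08:00.
20:30 Orvik Territory − 8h = 12:30 UTC.
1 October 2022 is a Saturday, so the first Sunday is October 2 and the third is October 16.
1 April 2023 is a Saturday, so the first Monday is April 3 and the fourth is April 24.
At the standard offset (UTC−06:00), 12:30 UTC − 6h = 06:30 Oroth Station standard time.
Daylight saving runs 16 October 2022 – 24 April 2023; the standard-time date in Oroth Station, 3 March 2023, is inside that window, so Oroth Station is at UTC−05:00.
12:30 UTC − 5h = 07:30 Oroth Station.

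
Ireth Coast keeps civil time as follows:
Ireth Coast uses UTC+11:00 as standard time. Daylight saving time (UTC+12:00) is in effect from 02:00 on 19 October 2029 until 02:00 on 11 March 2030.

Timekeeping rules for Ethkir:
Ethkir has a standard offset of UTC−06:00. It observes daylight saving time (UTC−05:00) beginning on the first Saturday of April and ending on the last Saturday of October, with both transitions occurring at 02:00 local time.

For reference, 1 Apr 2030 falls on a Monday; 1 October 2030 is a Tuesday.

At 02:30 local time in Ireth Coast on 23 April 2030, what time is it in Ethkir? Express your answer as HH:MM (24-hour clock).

Daylight saving runs 19 October 2029 – 11 March 2030; 23 April 2030 is outside that window, so Ireth Coast is on standard time at UTC+11:00.
02:30 Ireth Coast − 11h = 15:30 UTC (rolling into the previous day, 22 April 2030).
1 April 2030 is a Monday, so the first Saturday is April 6.
1 October 2030 is a Tuesday, so Saturdays fall on 5, 12, 19, 26; the last is October 26.
At the standard offset (UTC−06:00), 15:30 UTC − 6h = 09:30 Ethkir standard time.
The standard-time date in Ethkir, 22 April 2030, lies within the daylight-saving period (6 April – 26 October), so Ethkir is on daylight time, UTC−05:00.
15:30 UTC − 5h = 10:30 Ethkir.

10:30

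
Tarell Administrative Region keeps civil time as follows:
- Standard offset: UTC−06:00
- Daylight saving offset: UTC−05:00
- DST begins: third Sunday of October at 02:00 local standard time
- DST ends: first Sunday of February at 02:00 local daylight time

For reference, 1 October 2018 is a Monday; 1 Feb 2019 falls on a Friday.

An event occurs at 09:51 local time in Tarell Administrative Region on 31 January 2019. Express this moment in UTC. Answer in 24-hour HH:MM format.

1 October 2018 is a Monday, so the first Sunday is October 7 and the third is October 21.
1 February 2019 is a Friday, so the first Sunday is February 3.
Daylight saving runs 21 October 2018 – 3 February 2019; 31 January 2019 is inside that window, so Tarell Administrative Region is at UTC−05:00.
09:51 local + 5h = 14:51 UTC.

14:51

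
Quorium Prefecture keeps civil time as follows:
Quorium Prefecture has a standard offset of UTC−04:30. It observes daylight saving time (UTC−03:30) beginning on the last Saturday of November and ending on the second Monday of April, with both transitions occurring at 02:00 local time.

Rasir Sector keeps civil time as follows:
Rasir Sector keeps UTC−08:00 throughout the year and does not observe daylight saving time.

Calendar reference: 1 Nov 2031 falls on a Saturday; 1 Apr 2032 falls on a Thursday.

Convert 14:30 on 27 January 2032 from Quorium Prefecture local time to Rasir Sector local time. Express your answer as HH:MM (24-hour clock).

10:00

1 November 2031 is a Saturday, so Saturdays fall on 1, 8, 15, 22, 29; the last is November 29.
1 April 2032 is a Thursday, so the first Monday is April 5 and the second is April 12.
Daylight saving runs 29 November 2031 – 12 April 2032; 27 January 2032 is inside that window, so Quorium Prefecture is at UTC−03:30.
14:30 Quorium Prefecture + 3h30m = 18:00 UTC.
Rasir Sector stays on UTC−08:00 all year.
18:00 UTC − 8h = 10:00 Rasir Sector.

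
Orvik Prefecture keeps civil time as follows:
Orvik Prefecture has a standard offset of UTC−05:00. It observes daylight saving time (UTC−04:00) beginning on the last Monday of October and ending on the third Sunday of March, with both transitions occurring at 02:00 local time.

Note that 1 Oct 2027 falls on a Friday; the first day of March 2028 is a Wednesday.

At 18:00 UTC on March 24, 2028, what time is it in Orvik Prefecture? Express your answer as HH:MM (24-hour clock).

1 October 2027 is a Friday, so Mondays fall on 4, 11, 18, 25; the last is October 25.
1 March 2028 is a Wednesday, so the first Sunday is March 5 and the third is March 19.
At the standard offset (UTC−05:00), 18:00 UTC − 5h = 13:00 Orvik Prefecture standard time.
The standard-time date in Orvik Prefecture, March 24, 2028, is outside the daylight-saving period (25 October 2027 – 19 March 2028), so Orvik Prefecture is on standard time, UTC−05:00.
18:00 UTC − 5h = 13:00 local.

13:00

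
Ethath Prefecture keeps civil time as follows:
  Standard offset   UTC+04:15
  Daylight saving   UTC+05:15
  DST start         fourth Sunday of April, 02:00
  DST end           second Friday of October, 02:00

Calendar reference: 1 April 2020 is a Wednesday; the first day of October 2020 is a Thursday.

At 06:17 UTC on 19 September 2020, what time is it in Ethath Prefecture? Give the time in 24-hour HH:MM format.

1 April 2020 is a Wednesday, so the first Sunday is April 5 and the fourth is April 26.
1 October 2020 is a Thursday, so the first Friday is October 2 and the second is October 9.
At the standard offset (UTC+04:15), 06:17 UTC + 4h15m = 10:32 Ethath Prefecture standard time.
The standard-time date in Ethath Prefecture, 19 September 2020, falls between 26 April and 9 October, so daylight saving is in effect and Ethath Prefecture is at UTC+05:15.
06:17 UTC + 5h15m = 11:32 local.

11:32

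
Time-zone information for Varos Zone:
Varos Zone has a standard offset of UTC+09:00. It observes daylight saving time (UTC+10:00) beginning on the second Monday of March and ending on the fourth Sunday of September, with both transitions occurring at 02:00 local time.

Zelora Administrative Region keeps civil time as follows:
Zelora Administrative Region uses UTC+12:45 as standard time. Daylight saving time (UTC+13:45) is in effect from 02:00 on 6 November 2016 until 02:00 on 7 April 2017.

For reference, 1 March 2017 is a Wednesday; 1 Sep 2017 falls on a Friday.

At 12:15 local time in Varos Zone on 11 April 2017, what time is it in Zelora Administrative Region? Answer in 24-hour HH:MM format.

15:00

1 March 2017 is a Wednesday, so the first Monday is March 6 and the second is March 13.
1 September 2017 is a Friday, so the first Sunday is September 3 and the fourth is September 24.
11 April 2017 lies within the daylight-saving period (13 March – 24 September), so Varos Zone is on daylight time, UTC+10:00.
12:15 Varos Zone − 10h = 02:15 UTC.
At the standard offset (UTC+12:45), 02:15 UTC + 12h45m = 15:00 Zelora Administrative Region standard time.
The standard-time date in Zelora Administrative Region, 11 April 2017, is outside the daylight-saving period (6 November 2016 – 7 April 2017), so Zelora Administrative Region is on standard time, UTC+12:45.
02:15 UTC + 12h45m = 15:00 Zelora Administrative Region.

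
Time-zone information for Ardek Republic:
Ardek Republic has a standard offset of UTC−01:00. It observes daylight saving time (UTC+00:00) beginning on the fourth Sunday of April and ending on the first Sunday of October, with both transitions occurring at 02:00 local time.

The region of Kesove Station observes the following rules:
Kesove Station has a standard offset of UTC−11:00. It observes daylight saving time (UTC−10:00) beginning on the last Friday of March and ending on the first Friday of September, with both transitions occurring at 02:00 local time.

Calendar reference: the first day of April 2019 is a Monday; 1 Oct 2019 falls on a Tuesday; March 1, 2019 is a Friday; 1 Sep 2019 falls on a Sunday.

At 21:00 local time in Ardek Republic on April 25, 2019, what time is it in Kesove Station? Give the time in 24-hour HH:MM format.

1 April 2019 is a Monday, so the first Sunday is April 7 and the fourth is April 28.
1 October 2019 is a Tuesday, so the first Sunday is October 6.
April 25, 2019 does not fall between 28 April and 6 October, so daylight saving is not in effect and Ardek Republic is at UTC−01:00.
21:00 Ardek Republic + 1h = 22:00 UTC.
1 March 2019 is a Friday, so Fridays fall on 1, 8, 15, 22, 29; the last is March 29.
1 September 2019 is a Sunday, so the first Friday is September 6.
At the standard offset (UTC−11:00), 22:00 UTC − 11h = 11:00 Kesove Station standard time.
The standard-time date in Kesove Station, April 25, 2019, lies within the daylight-saving period (29 March – 6 September), so Kesove Station is on daylight time, UTC−10:00.
22:00 UTC − 10h = 12:00 Kesove Station.

12:00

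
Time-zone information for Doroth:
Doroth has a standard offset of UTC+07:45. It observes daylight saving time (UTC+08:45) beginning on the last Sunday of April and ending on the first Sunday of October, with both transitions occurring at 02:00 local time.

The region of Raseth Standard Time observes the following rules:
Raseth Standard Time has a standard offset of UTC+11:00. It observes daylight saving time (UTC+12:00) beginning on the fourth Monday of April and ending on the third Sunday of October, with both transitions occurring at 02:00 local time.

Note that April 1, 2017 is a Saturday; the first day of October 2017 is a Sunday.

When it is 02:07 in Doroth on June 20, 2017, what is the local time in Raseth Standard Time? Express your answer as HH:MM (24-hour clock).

05:22

1 April 2017 is a Saturday, so Sundays fall on 2, 9, 16, 23, 30; the last is April 30.
1 October 2017 is a Sunday, so the first Sunday is October 1.
June 20, 2017 falls between 30 April and 1 October, so daylight saving is in effect and Doroth is at UTC+08:45.
02:07 Doroth − 8h45m = 17:22 UTC (rolling into the previous day, 19 June 2017).
1 April 2017 is a Saturday, so the first Monday is April 3 and the fourth is April 24.
1 October 2017 is a Sunday, so the first Sunday is October 1 and the third is October 15.
At the standard offset (UTC+11:00), 17:22 UTC + 11h = 04:22 Raseth Standard Time standard time (rolling into the next day, 20 June 2017).
Daylight saving runs 24 April – 15 October; the standard-time date in Raseth Standard Time, June 20, 2017, is inside that window, so Raseth Standard Time is at UTC+12:00.
17:22 UTC + 12h = 05:22 Raseth Standard Time (rolling into the next day, 20 June 2017).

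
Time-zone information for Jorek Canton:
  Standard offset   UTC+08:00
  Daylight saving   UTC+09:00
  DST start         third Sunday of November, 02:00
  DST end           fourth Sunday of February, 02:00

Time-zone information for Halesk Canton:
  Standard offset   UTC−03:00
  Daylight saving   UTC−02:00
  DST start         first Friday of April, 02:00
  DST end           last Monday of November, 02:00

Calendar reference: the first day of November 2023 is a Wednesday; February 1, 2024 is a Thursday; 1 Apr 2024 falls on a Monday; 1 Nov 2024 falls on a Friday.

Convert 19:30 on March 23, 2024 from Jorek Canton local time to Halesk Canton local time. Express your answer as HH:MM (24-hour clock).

08:30

1 November 2023 is a Wednesday, so the first Sunday is November 5 and the third is November 19.
1 February 2024 is a Thursday, so the first Sunday is February 4 and the fourth is February 25.
March 23, 2024 is outside the daylight-saving period (19 November 2023 – 25 February 2024), so Jorek Canton is on standard time, UTC+08:00.
19:30 Jorek Canton − 8h = 11:30 UTC.
1 April 2024 is a Monday, so the first Friday is April 5.
1 November 2024 is a Friday, so Mondays fall on 4, 11, 18, 25; the last is November 25.
At the standard offset (UTC−03:00), 11:30 UTC − 3h = 08:30 Halesk Canton standard time.
The standard-time date in Halesk Canton, March 23, 2024, is outside the daylight-saving period (5 April – 25 November), so Halesk Canton is on standard time, UTC−03:00.
11:30 UTC − 3h = 08:30 Halesk Canton.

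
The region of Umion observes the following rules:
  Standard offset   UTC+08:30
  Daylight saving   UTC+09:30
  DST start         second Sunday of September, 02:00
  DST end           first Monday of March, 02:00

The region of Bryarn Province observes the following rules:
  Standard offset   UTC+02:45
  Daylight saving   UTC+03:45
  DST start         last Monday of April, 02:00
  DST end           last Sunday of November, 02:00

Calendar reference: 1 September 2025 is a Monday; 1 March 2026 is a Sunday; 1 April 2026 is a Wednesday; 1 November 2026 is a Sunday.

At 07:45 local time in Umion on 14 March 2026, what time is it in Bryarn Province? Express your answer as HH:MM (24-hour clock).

1 September 2025 is a Monday, so the first Sunday is September 7 and the second is September 14.
1 March 2026 is a Sunday, so the first Monday is March 2.
Daylight saving runs 14 September 2025 – 2 March 2026; 14 March 2026 is outside that window, so Umion is on standard time at UTC+08:30.
07:45 Umion − 8h30m = 23:15 UTC (rolling into the previous day, 13 March 2026).
1 April 2026 is a Wednesday, so Mondays fall on 6, 13, 20, 27; the last is April 27.
1 November 2026 is a Sunday, so Sundays fall on 1, 8, 15, 22, 29; the last is November 29.
At the standard offset (UTC+02:45), 23:15 UTC + 2h45m = 02:00 Bryarn Province standard time (rolling into the next day, 14 March 2026).
The standard-time date in Bryarn Province, 14 March 2026, is outside the daylight-saving period (27 April – 29 November), so Bryarn Province is on standard time, UTC+02:45.
23:15 UTC + 2h45m = 02:00 Bryarn Province (rolling into the next day, 14 March 2026).

02:00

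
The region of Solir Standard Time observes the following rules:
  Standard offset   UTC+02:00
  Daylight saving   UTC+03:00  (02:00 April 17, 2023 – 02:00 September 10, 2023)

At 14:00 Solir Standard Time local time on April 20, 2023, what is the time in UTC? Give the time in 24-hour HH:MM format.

April 20, 2023 lies within the daylight-saving period (17 April – 10 September), so Solir Standard Time is on daylight time, UTC+03:00.
14:00 local − 3h = 11:00 UTC.

11:00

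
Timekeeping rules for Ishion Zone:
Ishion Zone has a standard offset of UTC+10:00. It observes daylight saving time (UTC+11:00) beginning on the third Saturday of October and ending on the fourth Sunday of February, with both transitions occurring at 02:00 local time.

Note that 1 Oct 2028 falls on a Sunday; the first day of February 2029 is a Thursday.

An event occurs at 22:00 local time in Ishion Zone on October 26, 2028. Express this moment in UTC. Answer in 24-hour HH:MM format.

1 October 2028 is a Sunday, so the first Saturday is October 7 and the third is October 21.
1 February 2029 is a Thursday, so the first Sunday is February 4 and the fourth is February 25.
October 26, 2028 falls between 21 October 2028 and 25 February 2029, so daylight saving is in effect and Ishion Zone is at UTC+11:00.
22:00 local − 11h = 11:00 UTC.

11:00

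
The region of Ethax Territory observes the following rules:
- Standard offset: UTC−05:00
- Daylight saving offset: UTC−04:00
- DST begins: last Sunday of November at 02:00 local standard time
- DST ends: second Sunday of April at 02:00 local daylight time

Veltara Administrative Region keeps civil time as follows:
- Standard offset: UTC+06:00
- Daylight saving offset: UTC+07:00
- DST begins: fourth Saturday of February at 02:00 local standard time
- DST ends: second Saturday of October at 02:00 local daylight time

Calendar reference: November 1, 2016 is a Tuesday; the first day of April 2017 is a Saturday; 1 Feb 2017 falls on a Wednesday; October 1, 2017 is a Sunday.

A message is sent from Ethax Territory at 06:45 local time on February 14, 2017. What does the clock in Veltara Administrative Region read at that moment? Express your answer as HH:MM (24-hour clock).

16:45

1 November 2016 is a Tuesday, so Sundays fall on 6, 13, 20, 27; the last is November 27.
1 April 2017 is a Saturday, so the first Sunday is April 2 and the second is April 9.
February 14, 2017 falls between 27 November 2016 and 9 April 2017, so daylight saving is in effect and Ethax Territory is at UTC−04:00.
06:45 Ethax Territory + 4h = 10:45 UTC.
1 February 2017 is a Wednesday, so the first Saturday is February 4 and the fourth is February 25.
1 October 2017 is a Sunday, so the first Saturday is October 7 and the second is October 14.
At the standard offset (UTC+06:00), 10:45 UTC + 6h = 16:45 Veltara Administrative Region standard time.
The standard-time date in Veltara Administrative Region, February 14, 2017, does not fall between 25 February and 14 October, so daylight saving is not in effect and Veltara Administrative Region is at UTC+06:00.
10:45 UTC + 6h = 16:45 Veltara Administrative Region.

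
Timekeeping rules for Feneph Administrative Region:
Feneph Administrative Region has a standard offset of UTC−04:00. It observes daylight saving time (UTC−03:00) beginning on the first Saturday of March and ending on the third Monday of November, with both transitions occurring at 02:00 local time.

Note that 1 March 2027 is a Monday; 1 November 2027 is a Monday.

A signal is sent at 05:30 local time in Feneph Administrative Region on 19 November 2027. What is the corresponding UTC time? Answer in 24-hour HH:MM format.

1 March 2027 is a Monday, so the first Saturday is March 6.
1 November 2027 is a Monday, so the first Monday is November 1 and the third is November 15.
Daylight saving runs 6 March – 15 November; 19 November 2027 is outside that window, so Feneph Administrative Region is on standard time at UTC−04:00.
05:30 local + 4h = 09:30 UTC.

09:30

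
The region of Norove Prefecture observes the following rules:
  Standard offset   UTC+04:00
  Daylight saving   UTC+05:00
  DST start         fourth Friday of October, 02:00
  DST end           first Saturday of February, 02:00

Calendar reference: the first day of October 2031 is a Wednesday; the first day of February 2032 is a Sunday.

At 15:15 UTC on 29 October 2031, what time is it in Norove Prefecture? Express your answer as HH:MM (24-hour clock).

1 October 2031 is a Wednesday, so the first Friday is October 3 and the fourth is October 24.
1 February 2032 is a Sunday, so the first Saturday is February 7.
At the standard offset (UTC+04:00), 15:15 UTC + 4h = 19:15 Norove Prefecture standard time.
The standard-time date in Norove Prefecture, 29 October 2031, falls between 24 October 2031 and 7 February 2032, so daylight saving is in effect and Norove Prefecture is at UTC+05:00.
15:15 UTC + 5h = 20:15 local.

20:15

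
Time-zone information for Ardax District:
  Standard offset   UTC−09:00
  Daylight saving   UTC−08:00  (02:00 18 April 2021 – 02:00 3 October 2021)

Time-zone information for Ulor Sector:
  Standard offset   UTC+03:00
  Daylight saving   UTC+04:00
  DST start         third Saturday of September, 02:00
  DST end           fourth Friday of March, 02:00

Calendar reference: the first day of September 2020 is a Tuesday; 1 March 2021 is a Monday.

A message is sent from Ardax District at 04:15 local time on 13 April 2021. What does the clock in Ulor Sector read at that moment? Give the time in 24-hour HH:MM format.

16:15

Daylight saving runs 18 April – 3 October; 13 April 2021 is outside that window, so Ardax District is on standard time at UTC−09:00.
04:15 Ardax District + 9h = 13:15 UTC.
1 September 2020 is a Tuesday, so the first Saturday is September 5 and the third is September 19.
1 March 2021 is a Monday, so the first Friday is March 5 and the fourth is March 26.
At the standard offset (UTC+03:00), 13:15 UTC + 3h = 16:15 Ulor Sector standard time.
The standard-time date in Ulor Sector, 13 April 2021, does not fall between 19 September 2020 and 26 March 2021, so daylight saving is not in effect and Ulor Sector is at UTC+03:00.
13:15 UTC + 3h = 16:15 Ulor Sector.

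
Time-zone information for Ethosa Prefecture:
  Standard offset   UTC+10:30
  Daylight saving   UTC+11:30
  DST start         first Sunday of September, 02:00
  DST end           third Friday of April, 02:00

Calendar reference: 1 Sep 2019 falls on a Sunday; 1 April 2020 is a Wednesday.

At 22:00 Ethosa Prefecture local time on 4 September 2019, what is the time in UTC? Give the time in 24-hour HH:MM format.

10:30

1 September 2019 is a Sunday, so the first Sunday is September 1.
1 April 2020 is a Wednesday, so the first Friday is April 3 and the third is April 17.
4 September 2019 falls between 1 September 2019 and 17 April 2020, so daylight saving is in effect and Ethosa Prefecture is at UTC+11:30.
22:00 local − 11h30m = 10:30 UTC.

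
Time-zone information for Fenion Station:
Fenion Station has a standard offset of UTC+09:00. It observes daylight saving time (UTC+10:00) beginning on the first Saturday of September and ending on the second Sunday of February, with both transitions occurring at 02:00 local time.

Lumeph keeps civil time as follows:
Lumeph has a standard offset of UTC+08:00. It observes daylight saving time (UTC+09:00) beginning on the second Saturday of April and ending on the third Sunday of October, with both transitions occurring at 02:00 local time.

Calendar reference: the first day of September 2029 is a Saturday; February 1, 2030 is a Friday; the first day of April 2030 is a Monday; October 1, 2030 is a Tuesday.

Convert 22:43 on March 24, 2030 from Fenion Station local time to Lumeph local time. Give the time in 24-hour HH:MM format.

1 September 2029 is a Saturday, so the first Saturday is September 1.
1 February 2030 is a Friday, so the first Sunday is February 3 and the second is February 10.
March 24, 2030 does not fall between 1 September 2029 and 10 February 2030, so daylight saving is not in effect and Fenion Station is at UTC+09:00.
22:43 Fenion Station − 9h = 13:43 UTC.
1 April 2030 is a Monday, so the first Saturday is April 6 and the second is April 13.
1 October 2030 is a Tuesday, so the first Sunday is October 6 and the third is October 20.
At the standard offset (UTC+08:00), 13:43 UTC + 8h = 21:43 Lumeph standard time.
The standard-time date in Lumeph, March 24, 2030, does not fall between 13 April and 20 October, so daylight saving is not in effect and Lumeph is at UTC+08:00.
13:43 UTC + 8h = 21:43 Lumeph.

21:43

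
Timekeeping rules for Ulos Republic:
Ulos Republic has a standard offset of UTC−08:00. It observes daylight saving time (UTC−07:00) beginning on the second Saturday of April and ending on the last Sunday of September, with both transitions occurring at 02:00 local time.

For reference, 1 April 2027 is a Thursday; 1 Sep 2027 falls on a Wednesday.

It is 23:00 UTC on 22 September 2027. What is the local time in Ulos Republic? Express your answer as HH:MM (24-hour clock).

1 April 2027 is a Thursday, so the first Saturday is April 3 and the second is April 10.
1 September 2027 is a Wednesday, so Sundays fall on 5, 12, 19, 26; the last is September 26.
At the standard offset (UTC−08:00), 23:00 UTC − 8h = 15:00 Ulos Republic standard time.
The standard-time date in Ulos Republic, 22 September 2027, lies within the daylight-saving period (10 April – 26 September), so Ulos Republic is on daylight time, UTC−07:00.
23:00 UTC − 7h = 16:00 local.

16:00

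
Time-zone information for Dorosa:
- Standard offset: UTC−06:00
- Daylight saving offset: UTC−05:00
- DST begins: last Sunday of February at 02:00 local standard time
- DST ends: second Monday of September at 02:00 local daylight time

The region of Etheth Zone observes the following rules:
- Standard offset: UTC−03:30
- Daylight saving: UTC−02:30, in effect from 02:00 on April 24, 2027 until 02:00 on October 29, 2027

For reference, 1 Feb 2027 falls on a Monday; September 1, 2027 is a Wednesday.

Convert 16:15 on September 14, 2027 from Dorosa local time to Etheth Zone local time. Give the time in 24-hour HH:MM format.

19:45

1 February 2027 is a Monday, so Sundays fall on 7, 14, 21, 28; the last is February 28.
1 September 2027 is a Wednesday, so the first Monday is September 6 and the second is September 13.
Daylight saving runs 28 February – 13 September; September 14, 2027 is outside that window, so Dorosa is on standard time at UTC−06:00.
16:15 Dorosa + 6h = 22:15 UTC.
At the standard offset (UTC−03:30), 22:15 UTC − 3h30m = 18:45 Etheth Zone standard time.
The standard-time date in Etheth Zone, September 14, 2027, falls between 24 April and 29 October, so daylight saving is in effect and Etheth Zone is at UTC−02:30.
22:15 UTC − 2h30m = 19:45 Etheth Zone.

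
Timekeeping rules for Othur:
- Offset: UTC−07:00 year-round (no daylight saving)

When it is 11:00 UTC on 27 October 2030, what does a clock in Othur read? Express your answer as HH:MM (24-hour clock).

04:00

Othur stays on UTC−07:00 all year.
11:00 UTC − 7h = 04:00 local.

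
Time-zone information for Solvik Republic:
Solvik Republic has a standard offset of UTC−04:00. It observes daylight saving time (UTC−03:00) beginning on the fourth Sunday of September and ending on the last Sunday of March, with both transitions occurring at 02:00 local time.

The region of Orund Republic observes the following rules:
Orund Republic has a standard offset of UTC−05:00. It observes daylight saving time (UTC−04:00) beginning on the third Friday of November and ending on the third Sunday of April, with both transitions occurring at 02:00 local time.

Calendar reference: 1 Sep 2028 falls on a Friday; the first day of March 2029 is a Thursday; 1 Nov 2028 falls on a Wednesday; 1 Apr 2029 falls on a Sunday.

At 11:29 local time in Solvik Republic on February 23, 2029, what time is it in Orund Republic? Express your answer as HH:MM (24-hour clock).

10:29

1 September 2028 is a Friday, so the first Sunday is September 3 and the fourth is September 24.
1 March 2029 is a Thursday, so Sundays fall on 4, 11, 18, 25; the last is March 25.
Daylight saving runs 24 September 2028 – 25 March 2029; February 23, 2029 is inside that window, so Solvik Republic is at UTC−03:00.
11:29 Solvik Republic + 3h = 14:29 UTC.
1 November 2028 is a Wednesday, so the first Friday is November 3 and the third is November 17.
1 April 2029 is a Sunday, so the first Sunday is April 1 and the third is April 15.
At the standard offset (UTC−05:00), 14:29 UTC − 5h = 09:29 Orund Republic standard time.
The standard-time date in Orund Republic, February 23, 2029, lies within the daylight-saving period (17 November 2028 – 15 April 2029), so Orund Republic is on daylight time, UTC−04:00.
14:29 UTC − 4h = 10:29 Orund Republic.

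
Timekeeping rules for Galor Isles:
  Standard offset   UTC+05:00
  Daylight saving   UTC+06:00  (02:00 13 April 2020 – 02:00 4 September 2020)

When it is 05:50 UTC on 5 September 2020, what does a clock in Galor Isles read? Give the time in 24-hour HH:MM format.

10:50

At the standard offset (UTC+05:00), 05:50 UTC + 5h = 10:50 Galor Isles standard time.
The standard-time date in Galor Isles, 5 September 2020, does not fall between 13 April and 4 September, so daylight saving is not in effect and Galor Isles is at UTC+05:00.
05:50 UTC + 5h = 10:50 local.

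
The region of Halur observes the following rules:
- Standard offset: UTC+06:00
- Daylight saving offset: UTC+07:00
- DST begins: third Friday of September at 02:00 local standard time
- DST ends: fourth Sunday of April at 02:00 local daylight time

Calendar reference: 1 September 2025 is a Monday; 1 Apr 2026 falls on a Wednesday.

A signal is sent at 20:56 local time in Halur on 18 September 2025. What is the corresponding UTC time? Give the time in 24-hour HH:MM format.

14:56

1 September 2025 is a Monday, so the first Friday is September 5 and the third is September 19.
1 April 2026 is a Wednesday, so the first Sunday is April 5 and the fourth is April 26.
Daylight saving runs 19 September 2025 – 26 April 2026; 18 September 2025 is outside that window, so Halur is on standard time at UTC+06:00.
20:56 local − 6h = 14:56 UTC.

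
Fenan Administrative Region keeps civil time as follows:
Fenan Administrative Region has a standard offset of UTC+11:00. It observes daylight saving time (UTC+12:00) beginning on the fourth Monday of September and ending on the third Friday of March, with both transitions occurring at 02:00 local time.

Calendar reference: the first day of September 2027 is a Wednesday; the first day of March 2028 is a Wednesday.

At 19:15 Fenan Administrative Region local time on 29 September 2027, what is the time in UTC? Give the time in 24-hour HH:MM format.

1 September 2027 is a Wednesday, so the first Monday is September 6 and the fourth is September 27.
1 March 2028 is a Wednesday, so the first Friday is March 3 and the third is March 17.
Daylight saving runs 27 September 2027 – 17 March 2028; 29 September 2027 is inside that window, so Fenan Administrative Region is at UTC+12:00.
19:15 local − 12h = 07:15 UTC.

07:15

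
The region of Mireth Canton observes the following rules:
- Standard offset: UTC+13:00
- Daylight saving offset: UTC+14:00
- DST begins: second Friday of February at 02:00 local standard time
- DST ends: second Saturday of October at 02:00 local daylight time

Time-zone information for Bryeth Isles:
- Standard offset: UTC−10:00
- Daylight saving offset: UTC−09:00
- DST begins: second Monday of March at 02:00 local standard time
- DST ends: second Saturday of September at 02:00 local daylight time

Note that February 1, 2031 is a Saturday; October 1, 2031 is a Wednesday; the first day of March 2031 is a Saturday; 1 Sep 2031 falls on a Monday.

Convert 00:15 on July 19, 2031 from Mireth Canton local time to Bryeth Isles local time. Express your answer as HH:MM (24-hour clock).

01:15

1 February 2031 is a Saturday, so the first Friday is February 7 and the second is February 14.
1 October 2031 is a Wednesday, so the first Saturday is October 4 and the second is October 11.
Daylight saving runs 14 February – 11 October; July 19, 2031 is inside that window, so Mireth Canton is at UTC+14:00.
00:15 Mireth Canton − 14h = 10:15 UTC (rolling into the previous day, 18 July 2031).
1 March 2031 is a Saturday, so the first Monday is March 3 and the second is March 10.
1 September 2031 is a Monday, so the first Saturday is September 6 and the second is September 13.
At the standard offset (UTC−10:00), 10:15 UTC − 10h = 00:15 Bryeth Isles standard time.
The standard-time date in Bryeth Isles, July 18, 2031, falls between 10 March and 13 September, so daylight saving is in effect and Bryeth Isles is at UTC−09:00.
10:15 UTC − 9h = 01:15 Bryeth Isles.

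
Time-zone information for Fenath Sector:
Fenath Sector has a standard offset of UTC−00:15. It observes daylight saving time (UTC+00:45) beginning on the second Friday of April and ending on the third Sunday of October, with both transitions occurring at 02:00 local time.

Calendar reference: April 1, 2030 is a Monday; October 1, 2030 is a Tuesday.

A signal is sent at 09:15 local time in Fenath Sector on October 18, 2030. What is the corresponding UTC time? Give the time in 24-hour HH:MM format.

08:30

1 April 2030 is a Monday, so the first Friday is April 5 and the second is April 12.
1 October 2030 is a Tuesday, so the first Sunday is October 6 and the third is October 20.
Daylight saving runs 12 April – 20 October; October 18, 2030 is inside that window, so Fenath Sector is at UTC+00:45.
09:15 local − 0h45m = 08:30 UTC.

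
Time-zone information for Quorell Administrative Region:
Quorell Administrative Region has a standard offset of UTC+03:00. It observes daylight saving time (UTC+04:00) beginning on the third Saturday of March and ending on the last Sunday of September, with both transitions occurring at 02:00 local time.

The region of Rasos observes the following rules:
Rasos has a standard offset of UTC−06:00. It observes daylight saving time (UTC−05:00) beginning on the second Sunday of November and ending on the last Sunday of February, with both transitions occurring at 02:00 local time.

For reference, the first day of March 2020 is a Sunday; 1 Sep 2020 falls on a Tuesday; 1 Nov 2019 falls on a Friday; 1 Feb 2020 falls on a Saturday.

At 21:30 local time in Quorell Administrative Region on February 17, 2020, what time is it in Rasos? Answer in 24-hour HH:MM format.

1 March 2020 is a Sunday, so the first Saturday is March 7 and the third is March 21.
1 September 2020 is a Tuesday, so Sundays fall on 6, 13, 20, 27; the last is September 27.
February 17, 2020 is outside the daylight-saving period (21 March – 27 September), so Quorell Administrative Region is on standard time, UTC+03:00.
21:30 Quorell Administrative Region − 3h = 18:30 UTC.
1 November 2019 is a Friday, so the first Sunday is November 3 and the second is November 10.
1 February 2020 is a Saturday, so Sundays fall on 2, 9, 16, 23; the last is February 23.
At the standard offset (UTC−06:00), 18:30 UTC − 6h = 12:30 Rasos standard time.
The standard-time date in Rasos, February 17, 2020, falls between 10 November 2019 and 23 February 2020, so daylight saving is in effect and Rasos is at UTC−05:00.
18:30 UTC − 5h = 13:30 Rasos.

13:30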